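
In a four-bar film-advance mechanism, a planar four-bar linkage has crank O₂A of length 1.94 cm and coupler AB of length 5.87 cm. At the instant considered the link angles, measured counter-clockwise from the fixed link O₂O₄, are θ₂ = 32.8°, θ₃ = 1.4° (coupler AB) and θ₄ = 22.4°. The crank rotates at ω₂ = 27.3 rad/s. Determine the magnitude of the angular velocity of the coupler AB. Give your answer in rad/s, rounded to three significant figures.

ω₂ = 27.3 rad/s
Differentiating the loop-closure r₂e^{iθ₂}+r₃e^{iθ₃}=r₁+r₄e^{iθ₄} gives r₂ω₂e^{iθ₂}+r₃ω₃e^{iθ₃}=r₄ω₄e^{iθ₄}.
Eliminating the other unknown: ω₃ = r₂ω₂ sin(θ₄−θ₂) / [r₃ sin(θ₃−θ₄)].
Numerator sine = -0.18052; denominator sine = -0.35837.
Result = 0.0194·27.3·(-0.18052) / (0.0587·(-0.35837)) = +4.5449 rad/s; magnitude 4.5449 rad/s.

4.54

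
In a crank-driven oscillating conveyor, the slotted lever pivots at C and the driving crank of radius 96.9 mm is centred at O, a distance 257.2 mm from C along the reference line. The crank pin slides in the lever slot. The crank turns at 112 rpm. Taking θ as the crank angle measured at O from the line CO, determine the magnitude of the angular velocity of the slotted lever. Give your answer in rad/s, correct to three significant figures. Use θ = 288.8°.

2.23

ω = 11.73 rad/s (from 112 rpm).
Crank pin A relative to C: A = (d + r cosθ, r sinθ); lever angle φ = atan2(r sinθ, d + r cosθ).
Differentiating tanφ: φ̇ = rω(d cosθ + r)/(d² + r² + 2dr cosθ).
d² + r² + 2dr cosθ = |CA|² = 0.0916049 m²;  d cosθ + r = +0.17979 m.
|ω_lever| = |0.0969·11.73·+0.17979| / 0.0916049 = 2.2305 rad/s.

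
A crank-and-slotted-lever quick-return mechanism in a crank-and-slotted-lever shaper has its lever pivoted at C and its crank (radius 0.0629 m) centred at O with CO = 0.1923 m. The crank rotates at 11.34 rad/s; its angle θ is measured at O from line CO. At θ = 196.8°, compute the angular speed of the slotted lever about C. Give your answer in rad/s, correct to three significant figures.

4.86

ω = 11.34 rad/s
Crank pin A relative to C: A = (d + r cosθ, r sinθ); lever angle φ = atan2(r sinθ, d + r cosθ).
Differentiating tanφ: φ̇ = rω(d cosθ + r)/(d² + r² + 2dr cosθ).
d² + r² + 2dr cosθ = |CA|² = 0.0177769 m²;  d cosθ + r = -0.12119 m.
|ω_lever| = |0.0629·11.34·-0.12119| / 0.0177769 = 4.8628 rad/s.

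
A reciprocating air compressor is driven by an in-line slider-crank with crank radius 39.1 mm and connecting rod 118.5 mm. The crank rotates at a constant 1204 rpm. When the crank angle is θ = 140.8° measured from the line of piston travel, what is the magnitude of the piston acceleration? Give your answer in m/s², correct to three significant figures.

434

ω = 2π·1204/60 = 126.1 rad/s
x(θ) = r cosθ + √(L² − r² sin²θ); with ω constant, a = ω²·d²x/dθ².
d²x/dθ² = −r cosθ − r²(cos2θ)/√u − r⁴ sin²2θ/(4u^{3/2}),  u = L² − r² sin²θ = 0.0134315 m².
Substituting r = 0.0391 m, L = 0.1185 m, θ = 140.8°: d²x/dθ² = +0.027288 m.
a = ω²·d²x/dθ² = (126.1)²·(+0.027288) = +433.79 m/s²;  |a| = 433.79 m/s².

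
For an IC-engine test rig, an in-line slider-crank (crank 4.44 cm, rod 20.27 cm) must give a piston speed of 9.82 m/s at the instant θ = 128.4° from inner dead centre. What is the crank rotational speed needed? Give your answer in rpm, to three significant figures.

3130

For an in-line slider-crank, |v_piston| = rω|sinθ|·[1 + r cosθ/√(L² − r² sin²θ)].
With r = 0.0444 m, L = 0.2027 m, θ = 128.4°: the bracketed kinematic factor |dx/dθ| = 0.02999 m.
ω = v/|dx/dθ| = 9.82/0.02999 = 327.44 rad/s.
N = 60ω/(2π) = 3126.8 rpm.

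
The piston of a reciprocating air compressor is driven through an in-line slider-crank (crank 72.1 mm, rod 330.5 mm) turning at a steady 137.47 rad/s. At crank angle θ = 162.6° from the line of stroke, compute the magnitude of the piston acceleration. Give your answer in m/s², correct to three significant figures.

ω = 137.5 rad/s
x(θ) = r cosθ + √(L² − r² sin²θ); with ω constant, a = ω²·d²x/dθ².
d²x/dθ² = −r cosθ − r²(cos2θ)/√u − r⁴ sin²2θ/(4u^{3/2}),  u = L² − r² sin²θ = 0.108765 m².
Substituting r = 0.0721 m, L = 0.3305 m, θ = 162.6°: d²x/dθ² = +0.055796 m.
a = ω²·d²x/dθ² = (137.5)²·(+0.055796) = +1054.4 m/s²;  |a| = 1054.4 m/s².

1050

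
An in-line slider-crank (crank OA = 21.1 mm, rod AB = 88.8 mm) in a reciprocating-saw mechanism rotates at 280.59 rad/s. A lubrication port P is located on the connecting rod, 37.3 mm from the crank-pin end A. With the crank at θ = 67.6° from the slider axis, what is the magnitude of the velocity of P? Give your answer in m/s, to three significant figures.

ω = 280.6 rad/s.  Crank-pin speed |V_A| = rω = 5.9204 m/s, perpendicular to OA.
Rod angle: sinφ = −(r/L) sinθ ⇒ φ = -12.690°; ω_rod = −rω cosθ/√(L²−r²sin²θ) = -26.043 rad/s.
V_P = V_A + ω_rod × AP, with AP = 0.0373 m along the rod.
Components: V_Px = −rω sinθ − a·ω_rod·sinφ = -5.6871 m/s;  V_Py = rω cosθ + a·ω_rod·cosφ = +1.3084 m/s.
|V_P| = √(V_Px² + V_Py²) = 5.8357 m/s.

5.84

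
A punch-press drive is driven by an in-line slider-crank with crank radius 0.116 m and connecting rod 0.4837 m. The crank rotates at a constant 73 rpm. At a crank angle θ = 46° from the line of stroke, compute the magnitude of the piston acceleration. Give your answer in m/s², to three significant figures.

4.68

ω = 2π·73/60 = 7.645 rad/s
x(θ) = r cosθ + √(L² − r² sin²θ); with ω constant, a = ω²·d²x/dθ².
d²x/dθ² = −r cosθ − r²(cos2θ)/√u − r⁴ sin²2θ/(4u^{3/2}),  u = L² − r² sin²θ = 0.227003 m².
Substituting r = 0.116 m, L = 0.4837 m, θ = 46°: d²x/dθ² = -0.080013 m.
a = ω²·d²x/dθ² = (7.645)²·(-0.080013) = -4.6759 m/s²;  |a| = 4.6759 m/s².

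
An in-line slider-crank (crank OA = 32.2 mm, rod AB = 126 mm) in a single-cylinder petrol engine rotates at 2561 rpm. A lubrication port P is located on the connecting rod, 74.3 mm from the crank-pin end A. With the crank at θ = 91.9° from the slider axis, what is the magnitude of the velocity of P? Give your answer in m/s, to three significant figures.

8.59

ω = 268.2 rad/s.  Crank-pin speed |V_A| = rω = 8.6356 m/s, perpendicular to OA.
Rod angle: sinφ = −(r/L) sinθ ⇒ φ = -14.798°; ω_rod = −rω cosθ/√(L²−r²sin²θ) = +2.3503 rad/s.
V_P = V_A + ω_rod × AP, with AP = 0.0743 m along the rod.
Components: V_Px = −rω sinθ − a·ω_rod·sinφ = -8.5863 m/s;  V_Py = rω cosθ + a·ω_rod·cosφ = -0.11748 m/s.
|V_P| = √(V_Px² + V_Py²) = 8.5871 m/s.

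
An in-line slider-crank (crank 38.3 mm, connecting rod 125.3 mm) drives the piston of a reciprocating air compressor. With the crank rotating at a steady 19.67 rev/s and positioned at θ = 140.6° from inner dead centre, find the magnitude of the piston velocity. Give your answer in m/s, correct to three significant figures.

2.28

ω = 2π·19.7 = 123.6 rad/s
For an in-line slider-crank, x = r cosθ + √(L² − r² sin²θ), so v = −rω sinθ·[1 + r cosθ/√(L² − r² sin²θ)].
With r = 0.0383 m, L = 0.1253 m, θ = 140.6°: √(L² − r² sin²θ) = 0.12292 m.
v = −0.0383·123.6·0.63473·[1 + 0.0383·-0.77273/0.12292] = -2.2811 m/s.
|v| = 2.2811 m/s.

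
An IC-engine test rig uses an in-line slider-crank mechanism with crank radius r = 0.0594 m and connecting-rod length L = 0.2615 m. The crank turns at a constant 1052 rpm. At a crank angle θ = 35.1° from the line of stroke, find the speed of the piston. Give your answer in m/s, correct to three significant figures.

ω = 2π·1052/60 = 110.2 rad/s
For an in-line slider-crank, x = r cosθ + √(L² − r² sin²θ), so v = −rω sinθ·[1 + r cosθ/√(L² − r² sin²θ)].
With r = 0.0594 m, L = 0.2615 m, θ = 35.1°: √(L² − r² sin²θ) = 0.25926 m.
v = −0.0594·110.2·0.57501·[1 + 0.0594·0.81815/0.25926] = -4.468 m/s.
|v| = 4.468 m/s.

4.47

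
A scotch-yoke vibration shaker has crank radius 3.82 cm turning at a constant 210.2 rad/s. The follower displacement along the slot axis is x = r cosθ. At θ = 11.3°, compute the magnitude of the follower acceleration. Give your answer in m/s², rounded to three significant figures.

1660

ω = 210.2 rad/s
x = r cosθ ⇒ ẍ = −rω² cosθ (ω constant).
|a| = rω²|cosθ| = 0.0382·(210.2)²·|cos 11.3°| = 1655.1 m/s².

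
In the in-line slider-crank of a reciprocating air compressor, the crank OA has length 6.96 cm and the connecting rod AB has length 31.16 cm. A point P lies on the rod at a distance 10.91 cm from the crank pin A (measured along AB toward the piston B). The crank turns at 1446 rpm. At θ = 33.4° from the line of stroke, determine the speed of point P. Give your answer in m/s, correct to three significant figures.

8.42

ω = 151.4 rad/s.  Crank-pin speed |V_A| = rω = 10.539 m/s, perpendicular to OA.
Rod angle: sinφ = −(r/L) sinθ ⇒ φ = -7.063°; ω_rod = −rω cosθ/√(L²−r²sin²θ) = -28.453 rad/s.
V_P = V_A + ω_rod × AP, with AP = 0.1091 m along the rod.
Components: V_Px = −rω sinθ − a·ω_rod·sinφ = -6.1833 m/s;  V_Py = rω cosθ + a·ω_rod·cosφ = +5.718 m/s.
|V_P| = √(V_Px² + V_Py²) = 8.4219 m/s.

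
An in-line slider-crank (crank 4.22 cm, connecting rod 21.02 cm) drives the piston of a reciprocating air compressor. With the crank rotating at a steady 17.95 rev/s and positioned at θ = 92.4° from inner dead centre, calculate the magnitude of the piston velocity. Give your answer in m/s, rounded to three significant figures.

4.71

ω = 2π·17.9 = 112.8 rad/s
For an in-line slider-crank, x = r cosθ + √(L² − r² sin²θ), so v = −rω sinθ·[1 + r cosθ/√(L² − r² sin²θ)].
With r = 0.0422 m, L = 0.2102 m, θ = 92.4°: √(L² − r² sin²θ) = 0.20593 m.
v = −0.0422·112.8·0.99912·[1 + 0.0422·-0.04188/0.20593] = -4.7145 m/s.
|v| = 4.7145 m/s.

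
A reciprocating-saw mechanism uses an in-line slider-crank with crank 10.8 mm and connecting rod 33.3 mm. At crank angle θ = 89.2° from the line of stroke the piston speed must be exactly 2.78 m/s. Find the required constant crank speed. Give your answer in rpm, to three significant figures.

For an in-line slider-crank, |v_piston| = rω|sinθ|·[1 + r cosθ/√(L² − r² sin²θ)].
With r = 0.0108 m, L = 0.0333 m, θ = 89.2°: the bracketed kinematic factor |dx/dθ| = 0.010851 m.
ω = v/|dx/dθ| = 2.78/0.010851 = 256.21 rad/s.
N = 60ω/(2π) = 2446.6 rpm.

2450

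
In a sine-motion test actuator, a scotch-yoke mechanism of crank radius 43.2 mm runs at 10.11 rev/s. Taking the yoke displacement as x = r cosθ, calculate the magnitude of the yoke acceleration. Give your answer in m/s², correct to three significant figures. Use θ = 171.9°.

173

ω = 63.52 rad/s (from 10.11 rev/s).
x = r cosθ ⇒ ẍ = −rω² cosθ (ω constant).
|a| = rω²|cosθ| = 0.0432·(63.52)²·|cos 171.9°| = 172.58 m/s².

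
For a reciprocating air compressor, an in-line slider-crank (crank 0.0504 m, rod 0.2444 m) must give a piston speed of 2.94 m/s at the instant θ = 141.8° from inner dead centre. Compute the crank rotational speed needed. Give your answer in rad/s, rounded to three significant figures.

113

For an in-line slider-crank, |v_piston| = rω|sinθ|·[1 + r cosθ/√(L² − r² sin²θ)].
With r = 0.0504 m, L = 0.2444 m, θ = 141.8°: the bracketed kinematic factor |dx/dθ| = 0.026075 m.
ω = v/|dx/dθ| = 2.94/0.026075 = 112.75 rad/s.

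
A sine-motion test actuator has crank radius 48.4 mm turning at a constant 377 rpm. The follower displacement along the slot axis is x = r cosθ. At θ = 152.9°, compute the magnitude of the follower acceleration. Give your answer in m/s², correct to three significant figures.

67.2

ω = 39.48 rad/s (from 377 rpm).
x = r cosθ ⇒ ẍ = −rω² cosθ (ω constant).
|a| = rω²|cosθ| = 0.0484·(39.48)²·|cos 152.9°| = 67.155 m/s².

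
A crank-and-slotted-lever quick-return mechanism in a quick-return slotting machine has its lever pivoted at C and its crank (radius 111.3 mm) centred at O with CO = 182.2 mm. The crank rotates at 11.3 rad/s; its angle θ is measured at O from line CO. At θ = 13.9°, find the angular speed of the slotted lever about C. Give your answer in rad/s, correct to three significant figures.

4.27

ω = 11.3 rad/s
Crank pin A relative to C: A = (d + r cosθ, r sinθ); lever angle φ = atan2(r sinθ, d + r cosθ).
Differentiating tanφ: φ̇ = rω(d cosθ + r)/(d² + r² + 2dr cosθ).
d² + r² + 2dr cosθ = |CA|² = 0.0849546 m²;  d cosθ + r = +0.28816 m.
|ω_lever| = |0.1113·11.3·+0.28816| / 0.0849546 = 4.2661 rad/s.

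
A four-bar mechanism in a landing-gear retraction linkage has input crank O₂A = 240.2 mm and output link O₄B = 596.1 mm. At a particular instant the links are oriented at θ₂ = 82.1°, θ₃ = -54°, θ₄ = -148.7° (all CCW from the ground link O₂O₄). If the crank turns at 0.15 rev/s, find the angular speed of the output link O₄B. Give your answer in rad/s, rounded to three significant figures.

0.264

ω₂ = 0.9425 rad/s (from 0.15 rev/s).
Differentiating the loop-closure r₂e^{iθ₂}+r₃e^{iθ₃}=r₁+r₄e^{iθ₄} gives r₂ω₂e^{iθ₂}+r₃ω₃e^{iθ₃}=r₄ω₄e^{iθ₄}.
Eliminating the other unknown: ω₄ = r₂ω₂ sin(θ₂−θ₃) / [r₄ sin(θ₄−θ₃)].
Numerator sine = +0.69340; denominator sine = -0.99664.
Result = 0.2402·0.9425·(+0.69340) / (0.5961·(-0.99664)) = -0.26422 rad/s; magnitude 0.26422 rad/s.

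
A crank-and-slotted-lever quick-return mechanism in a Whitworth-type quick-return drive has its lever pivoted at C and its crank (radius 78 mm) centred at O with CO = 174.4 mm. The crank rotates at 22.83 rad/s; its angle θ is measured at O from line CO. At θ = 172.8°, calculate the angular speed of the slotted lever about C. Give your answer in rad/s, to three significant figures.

17.8

ω = 22.83 rad/s
Crank pin A relative to C: A = (d + r cosθ, r sinθ); lever angle φ = atan2(r sinθ, d + r cosθ).
Differentiating tanφ: φ̇ = rω(d cosθ + r)/(d² + r² + 2dr cosθ).
d² + r² + 2dr cosθ = |CA|² = 0.00950749 m²;  d cosθ + r = -0.095025 m.
|ω_lever| = |0.078·22.83·-0.095025| / 0.00950749 = 17.798 rad/s.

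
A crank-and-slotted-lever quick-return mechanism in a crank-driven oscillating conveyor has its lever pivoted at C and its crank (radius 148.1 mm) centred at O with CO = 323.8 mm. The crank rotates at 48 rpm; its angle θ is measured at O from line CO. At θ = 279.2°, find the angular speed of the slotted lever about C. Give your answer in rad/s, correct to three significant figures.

1.05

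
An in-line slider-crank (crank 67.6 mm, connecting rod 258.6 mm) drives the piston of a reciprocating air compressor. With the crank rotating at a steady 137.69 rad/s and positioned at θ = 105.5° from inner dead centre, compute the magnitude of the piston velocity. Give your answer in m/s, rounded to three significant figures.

ω = 137.7 rad/s
For an in-line slider-crank, x = r cosθ + √(L² − r² sin²θ), so v = −rω sinθ·[1 + r cosθ/√(L² − r² sin²θ)].
With r = 0.0676 m, L = 0.2586 m, θ = 105.5°: √(L² − r² sin²θ) = 0.25026 m.
v = −0.0676·137.7·0.96363·[1 + 0.0676·-0.26724/0.25026] = -8.3219 m/s.
|v| = 8.3219 m/s.

8.32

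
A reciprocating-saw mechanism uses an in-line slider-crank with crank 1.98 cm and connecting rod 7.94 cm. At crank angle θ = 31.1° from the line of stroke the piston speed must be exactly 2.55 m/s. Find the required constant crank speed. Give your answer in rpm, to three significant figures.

1960

For an in-line slider-crank, |v_piston| = rω|sinθ|·[1 + r cosθ/√(L² − r² sin²θ)].
With r = 0.0198 m, L = 0.0794 m, θ = 31.1°: the bracketed kinematic factor |dx/dθ| = 0.01243 m.
ω = v/|dx/dθ| = 2.55/0.01243 = 205.16 rad/s.
N = 60ω/(2π) = 1959.1 rpm.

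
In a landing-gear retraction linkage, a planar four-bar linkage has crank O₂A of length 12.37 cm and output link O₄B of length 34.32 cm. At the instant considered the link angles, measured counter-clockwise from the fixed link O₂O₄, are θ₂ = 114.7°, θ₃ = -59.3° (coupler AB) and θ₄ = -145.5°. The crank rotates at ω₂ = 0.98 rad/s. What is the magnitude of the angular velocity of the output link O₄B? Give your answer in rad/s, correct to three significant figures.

0.0370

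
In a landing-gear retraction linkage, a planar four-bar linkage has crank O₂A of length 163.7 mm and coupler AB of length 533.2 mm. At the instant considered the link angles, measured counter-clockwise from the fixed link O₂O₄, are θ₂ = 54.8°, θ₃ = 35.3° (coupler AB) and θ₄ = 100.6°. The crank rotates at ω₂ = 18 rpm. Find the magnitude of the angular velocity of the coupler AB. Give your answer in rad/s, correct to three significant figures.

ω₂ = 1.885 rad/s (from 18 rpm).
Differentiating the loop-closure r₂e^{iθ₂}+r₃e^{iθ₃}=r₁+r₄e^{iθ₄} gives r₂ω₂e^{iθ₂}+r₃ω₃e^{iθ₃}=r₄ω₄e^{iθ₄}.
Eliminating the other unknown: ω₃ = r₂ω₂ sin(θ₄−θ₂) / [r₃ sin(θ₃−θ₄)].
Numerator sine = +0.71691; denominator sine = -0.90851.
Result = 0.1637·1.885·(+0.71691) / (0.5332·(-0.90851)) = -0.45666 rad/s; magnitude 0.45666 rad/s.

0.457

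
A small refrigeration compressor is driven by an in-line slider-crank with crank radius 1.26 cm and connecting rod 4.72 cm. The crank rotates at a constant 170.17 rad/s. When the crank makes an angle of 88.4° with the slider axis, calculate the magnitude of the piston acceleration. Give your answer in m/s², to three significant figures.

ω = 170.2 rad/s
x(θ) = r cosθ + √(L² − r² sin²θ); with ω constant, a = ω²·d²x/dθ².
d²x/dθ² = −r cosθ − r²(cos2θ)/√u − r⁴ sin²2θ/(4u^{3/2}),  u = L² − r² sin²θ = 0.0020692 m².
Substituting r = 0.0126 m, L = 0.0472 m, θ = 88.4°: d²x/dθ² = +0.0031326 m.
a = ω²·d²x/dθ² = (170.2)²·(+0.0031326) = +90.715 m/s²;  |a| = 90.715 m/s².

90.7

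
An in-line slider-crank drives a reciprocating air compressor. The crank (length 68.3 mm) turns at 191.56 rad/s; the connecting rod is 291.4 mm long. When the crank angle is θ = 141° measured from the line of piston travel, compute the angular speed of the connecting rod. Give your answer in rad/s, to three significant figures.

ω = 191.6 rad/s
The rod makes angle φ with the slider axis where L sinφ = r sinθ; differentiating, L cosφ·φ̇ = r ω cosθ.
L cosφ = √(L² − r² sin²θ) = 0.28821 m.
|ω_rod| = r ω |cosθ| / √(L² − r² sin²θ) = 0.0683·191.6·0.77715/0.28821 = 35.279 rad/s.

35.3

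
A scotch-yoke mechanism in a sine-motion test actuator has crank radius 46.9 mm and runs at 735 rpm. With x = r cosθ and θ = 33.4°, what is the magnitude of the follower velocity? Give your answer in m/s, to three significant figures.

1.99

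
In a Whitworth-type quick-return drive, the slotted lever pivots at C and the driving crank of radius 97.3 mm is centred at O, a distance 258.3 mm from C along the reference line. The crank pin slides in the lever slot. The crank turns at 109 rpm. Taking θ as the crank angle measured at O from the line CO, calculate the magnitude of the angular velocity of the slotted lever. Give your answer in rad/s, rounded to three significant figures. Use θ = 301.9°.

ω = 11.41 rad/s (from 109 rpm).
Crank pin A relative to C: A = (d + r cosθ, r sinθ); lever angle φ = atan2(r sinθ, d + r cosθ).
Differentiating tanφ: φ̇ = rω(d cosθ + r)/(d² + r² + 2dr cosθ).
d² + r² + 2dr cosθ = |CA|² = 0.102748 m²;  d cosθ + r = +0.2338 m.
|ω_lever| = |0.0973·11.41·+0.2338| / 0.102748 = 2.5271 rad/s.

2.53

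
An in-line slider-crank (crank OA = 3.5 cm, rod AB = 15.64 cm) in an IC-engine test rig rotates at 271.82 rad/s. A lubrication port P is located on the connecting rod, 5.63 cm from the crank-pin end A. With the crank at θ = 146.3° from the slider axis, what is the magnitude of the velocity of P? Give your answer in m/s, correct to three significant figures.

7.06

ω = 271.8 rad/s.  Crank-pin speed |V_A| = rω = 9.5137 m/s, perpendicular to OA.
Rod angle: sinφ = −(r/L) sinθ ⇒ φ = -7.133°; ω_rod = −rω cosθ/√(L²−r²sin²θ) = +51.002 rad/s.
V_P = V_A + ω_rod × AP, with AP = 0.0563 m along the rod.
Components: V_Px = −rω sinθ − a·ω_rod·sinφ = -4.9221 m/s;  V_Py = rω cosθ + a·ω_rod·cosφ = -5.0658 m/s.
|V_P| = √(V_Px² + V_Py²) = 7.0632 m/s.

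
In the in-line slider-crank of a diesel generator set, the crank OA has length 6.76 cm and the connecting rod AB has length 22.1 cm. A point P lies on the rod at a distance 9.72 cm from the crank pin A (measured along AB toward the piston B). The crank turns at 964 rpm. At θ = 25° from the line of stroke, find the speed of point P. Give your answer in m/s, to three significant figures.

4.74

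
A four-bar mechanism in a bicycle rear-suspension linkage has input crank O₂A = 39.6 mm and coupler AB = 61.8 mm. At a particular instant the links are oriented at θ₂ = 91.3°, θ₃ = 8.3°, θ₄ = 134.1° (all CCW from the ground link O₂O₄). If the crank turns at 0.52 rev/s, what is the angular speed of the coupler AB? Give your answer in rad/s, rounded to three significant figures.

1.75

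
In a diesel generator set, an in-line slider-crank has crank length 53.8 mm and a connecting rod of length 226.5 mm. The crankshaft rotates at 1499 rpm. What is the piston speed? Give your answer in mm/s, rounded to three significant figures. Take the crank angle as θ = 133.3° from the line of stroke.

ω = 2π·1499/60 = 157 rad/s
For an in-line slider-crank, x = r cosθ + √(L² − r² sin²θ), so v = −rω sinθ·[1 + r cosθ/√(L² − r² sin²θ)].
With r = 0.0538 m, L = 0.2265 m, θ = 133.3°: √(L² − r² sin²θ) = 0.22309 m.
v = −0.0538·157·0.72777·[1 + 0.0538·-0.68582/0.22309] = -5.1297 m/s.
|v| = 5.1297 m/s = 5129.7 mm/s.

5130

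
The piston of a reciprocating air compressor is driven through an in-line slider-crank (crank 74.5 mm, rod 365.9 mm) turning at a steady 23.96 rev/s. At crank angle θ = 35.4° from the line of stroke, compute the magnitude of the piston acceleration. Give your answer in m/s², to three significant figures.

1490

ω = 2π·24 = 150.5 rad/s
x(θ) = r cosθ + √(L² − r² sin²θ); with ω constant, a = ω²·d²x/dθ².
d²x/dθ² = −r cosθ − r²(cos2θ)/√u − r⁴ sin²2θ/(4u^{3/2}),  u = L² − r² sin²θ = 0.13202 m².
Substituting r = 0.0745 m, L = 0.3659 m, θ = 35.4°: d²x/dθ² = -0.065894 m.
a = ω²·d²x/dθ² = (150.5)²·(-0.065894) = -1493.4 m/s²;  |a| = 1493.4 m/s².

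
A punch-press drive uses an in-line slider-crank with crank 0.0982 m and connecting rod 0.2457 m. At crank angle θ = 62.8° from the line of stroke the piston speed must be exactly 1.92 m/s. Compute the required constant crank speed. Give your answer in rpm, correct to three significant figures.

176

For an in-line slider-crank, |v_piston| = rω|sinθ|·[1 + r cosθ/√(L² − r² sin²θ)].
With r = 0.0982 m, L = 0.2457 m, θ = 62.8°: the bracketed kinematic factor |dx/dθ| = 0.10441 m.
ω = v/|dx/dθ| = 1.92/0.10441 = 18.389 rad/s.
N = 60ω/(2π) = 175.6 rpm.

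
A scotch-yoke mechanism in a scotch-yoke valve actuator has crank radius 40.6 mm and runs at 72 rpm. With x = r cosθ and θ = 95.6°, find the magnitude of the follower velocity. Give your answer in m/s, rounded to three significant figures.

0.305

ω = 7.54 rad/s (from 72 rpm).
x = r cosθ ⇒ ẋ = −rω sinθ.
|v| = rω|sinθ| = 0.0406·7.54·|sin 95.6°| = 0.30466 m/s.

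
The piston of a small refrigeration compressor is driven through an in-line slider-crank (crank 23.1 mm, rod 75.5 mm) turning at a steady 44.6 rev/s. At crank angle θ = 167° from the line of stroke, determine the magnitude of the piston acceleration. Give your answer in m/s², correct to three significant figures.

1260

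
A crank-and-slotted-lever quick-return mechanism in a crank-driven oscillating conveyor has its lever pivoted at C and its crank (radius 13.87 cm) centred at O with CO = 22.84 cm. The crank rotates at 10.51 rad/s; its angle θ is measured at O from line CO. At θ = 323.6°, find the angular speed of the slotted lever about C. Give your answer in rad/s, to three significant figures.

3.84

ω = 10.51 rad/s
Crank pin A relative to C: A = (d + r cosθ, r sinθ); lever angle φ = atan2(r sinθ, d + r cosθ).
Differentiating tanφ: φ̇ = rω(d cosθ + r)/(d² + r² + 2dr cosθ).
d² + r² + 2dr cosθ = |CA|² = 0.122401 m²;  d cosθ + r = +0.32254 m.
|ω_lever| = |0.1387·10.51·+0.32254| / 0.122401 = 3.8413 rad/s.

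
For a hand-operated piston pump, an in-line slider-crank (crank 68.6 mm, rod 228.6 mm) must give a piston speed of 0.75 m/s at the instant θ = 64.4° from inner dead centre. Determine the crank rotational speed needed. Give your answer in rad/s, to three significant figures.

10.7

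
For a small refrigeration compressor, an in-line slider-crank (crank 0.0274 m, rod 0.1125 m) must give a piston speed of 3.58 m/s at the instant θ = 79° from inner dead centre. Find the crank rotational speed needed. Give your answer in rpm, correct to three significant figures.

1210

For an in-line slider-crank, |v_piston| = rω|sinθ|·[1 + r cosθ/√(L² − r² sin²θ)].
With r = 0.0274 m, L = 0.1125 m, θ = 79°: the bracketed kinematic factor |dx/dθ| = 0.028184 m.
ω = v/|dx/dθ| = 3.58/0.028184 = 127.02 rad/s.
N = 60ω/(2π) = 1213 rpm.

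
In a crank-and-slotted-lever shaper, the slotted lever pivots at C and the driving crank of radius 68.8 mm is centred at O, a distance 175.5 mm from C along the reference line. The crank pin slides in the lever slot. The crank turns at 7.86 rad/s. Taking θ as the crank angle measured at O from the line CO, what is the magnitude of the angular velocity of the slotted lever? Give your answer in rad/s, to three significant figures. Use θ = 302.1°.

1.81

ω = 7.86 rad/s
Crank pin A relative to C: A = (d + r cosθ, r sinθ); lever angle φ = atan2(r sinθ, d + r cosθ).
Differentiating tanφ: φ̇ = rω(d cosθ + r)/(d² + r² + 2dr cosθ).
d² + r² + 2dr cosθ = |CA|² = 0.0483663 m²;  d cosθ + r = +0.16206 m.
|ω_lever| = |0.0688·7.86·+0.16206| / 0.0483663 = 1.8119 rad/s.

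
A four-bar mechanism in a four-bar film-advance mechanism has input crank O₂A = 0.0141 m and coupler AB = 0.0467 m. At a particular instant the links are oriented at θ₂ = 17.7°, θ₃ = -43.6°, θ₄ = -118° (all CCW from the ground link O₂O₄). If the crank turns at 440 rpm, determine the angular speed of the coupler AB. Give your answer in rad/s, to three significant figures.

ω₂ = 46.08 rad/s (from 440 rpm).
Differentiating the loop-closure r₂e^{iθ₂}+r₃e^{iθ₃}=r₁+r₄e^{iθ₄} gives r₂ω₂e^{iθ₂}+r₃ω₃e^{iθ₃}=r₄ω₄e^{iθ₄}.
Eliminating the other unknown: ω₃ = r₂ω₂ sin(θ₄−θ₂) / [r₃ sin(θ₃−θ₄)].
Numerator sine = -0.69842; denominator sine = +0.96316.
Result = 0.0141·46.08·(-0.69842) / (0.0467·(+0.96316)) = -10.088 rad/s; magnitude 10.088 rad/s.

10.1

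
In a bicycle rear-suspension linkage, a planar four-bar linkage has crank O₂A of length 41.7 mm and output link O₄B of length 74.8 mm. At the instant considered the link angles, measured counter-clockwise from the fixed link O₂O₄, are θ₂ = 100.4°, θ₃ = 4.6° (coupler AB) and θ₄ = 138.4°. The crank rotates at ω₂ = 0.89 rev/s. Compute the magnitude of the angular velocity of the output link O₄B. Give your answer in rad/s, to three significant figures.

4.30

ω₂ = 5.592 rad/s (from 0.89 rev/s).
Differentiating the loop-closure r₂e^{iθ₂}+r₃e^{iθ₃}=r₁+r₄e^{iθ₄} gives r₂ω₂e^{iθ₂}+r₃ω₃e^{iθ₃}=r₄ω₄e^{iθ₄}.
Eliminating the other unknown: ω₄ = r₂ω₂ sin(θ₂−θ₃) / [r₄ sin(θ₄−θ₃)].
Numerator sine = +0.99488; denominator sine = +0.72176.
Result = 0.0417·5.592·(+0.99488) / (0.0748·(+0.72176)) = +4.2972 rad/s; magnitude 4.2972 rad/s.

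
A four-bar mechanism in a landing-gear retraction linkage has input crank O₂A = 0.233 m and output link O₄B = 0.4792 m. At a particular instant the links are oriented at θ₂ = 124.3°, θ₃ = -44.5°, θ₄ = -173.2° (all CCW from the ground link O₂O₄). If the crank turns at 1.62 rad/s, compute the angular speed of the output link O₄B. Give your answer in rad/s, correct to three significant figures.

0.196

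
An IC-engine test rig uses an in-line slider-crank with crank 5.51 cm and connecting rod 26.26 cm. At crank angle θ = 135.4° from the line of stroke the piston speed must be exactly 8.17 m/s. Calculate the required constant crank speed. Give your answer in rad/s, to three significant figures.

For an in-line slider-crank, |v_piston| = rω|sinθ|·[1 + r cosθ/√(L² − r² sin²θ)].
With r = 0.0551 m, L = 0.2626 m, θ = 135.4°: the bracketed kinematic factor |dx/dθ| = 0.032845 m.
ω = v/|dx/dθ| = 8.17/0.032845 = 248.75 rad/s.

249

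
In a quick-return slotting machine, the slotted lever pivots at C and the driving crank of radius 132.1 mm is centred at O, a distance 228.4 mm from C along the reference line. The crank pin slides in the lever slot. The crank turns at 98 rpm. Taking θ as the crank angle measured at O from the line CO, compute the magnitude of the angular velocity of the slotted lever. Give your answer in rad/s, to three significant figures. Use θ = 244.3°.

ω = 10.26 rad/s (from 98 rpm).
Crank pin A relative to C: A = (d + r cosθ, r sinθ); lever angle φ = atan2(r sinθ, d + r cosθ).
Differentiating tanφ: φ̇ = rω(d cosθ + r)/(d² + r² + 2dr cosθ).
d² + r² + 2dr cosθ = |CA|² = 0.0434486 m²;  d cosθ + r = +0.033052 m.
|ω_lever| = |0.1321·10.26·+0.033052| / 0.0434486 = 1.0313 rad/s.

1.03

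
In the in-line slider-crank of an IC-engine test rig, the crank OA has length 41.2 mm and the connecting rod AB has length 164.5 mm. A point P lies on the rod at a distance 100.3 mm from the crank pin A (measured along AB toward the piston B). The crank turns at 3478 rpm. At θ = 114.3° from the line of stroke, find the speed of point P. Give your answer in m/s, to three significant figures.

13.0

ω = 364.2 rad/s.  Crank-pin speed |V_A| = rω = 15.006 m/s, perpendicular to OA.
Rod angle: sinφ = −(r/L) sinθ ⇒ φ = -13.195°; ω_rod = −rω cosθ/√(L²−r²sin²θ) = +38.556 rad/s.
V_P = V_A + ω_rod × AP, with AP = 0.1003 m along the rod.
Components: V_Px = −rω sinθ − a·ω_rod·sinφ = -12.793 m/s;  V_Py = rω cosθ + a·ω_rod·cosφ = -2.41 m/s.
|V_P| = √(V_Px² + V_Py²) = 13.018 m/s.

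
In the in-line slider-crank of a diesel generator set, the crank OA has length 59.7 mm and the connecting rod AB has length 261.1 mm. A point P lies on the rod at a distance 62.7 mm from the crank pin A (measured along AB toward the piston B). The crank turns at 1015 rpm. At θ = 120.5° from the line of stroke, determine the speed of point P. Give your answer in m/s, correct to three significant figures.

ω = 106.3 rad/s.  Crank-pin speed |V_A| = rω = 6.3455 m/s, perpendicular to OA.
Rod angle: sinφ = −(r/L) sinθ ⇒ φ = -11.362°; ω_rod = −rω cosθ/√(L²−r²sin²θ) = +12.581 rad/s.
V_P = V_A + ω_rod × AP, with AP = 0.0627 m along the rod.
Components: V_Px = −rω sinθ − a·ω_rod·sinφ = -5.3121 m/s;  V_Py = rω cosθ + a·ω_rod·cosφ = -2.4472 m/s.
|V_P| = √(V_Px² + V_Py²) = 5.8487 m/s.

5.85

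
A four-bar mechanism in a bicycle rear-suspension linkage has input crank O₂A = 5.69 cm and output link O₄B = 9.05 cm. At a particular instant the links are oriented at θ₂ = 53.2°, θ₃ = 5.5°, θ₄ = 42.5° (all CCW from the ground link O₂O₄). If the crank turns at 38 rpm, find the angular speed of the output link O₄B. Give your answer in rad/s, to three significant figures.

3.07

ω₂ = 3.979 rad/s (from 38 rpm).
Differentiating the loop-closure r₂e^{iθ₂}+r₃e^{iθ₃}=r₁+r₄e^{iθ₄} gives r₂ω₂e^{iθ₂}+r₃ω₃e^{iθ₃}=r₄ω₄e^{iθ₄}.
Eliminating the other unknown: ω₄ = r₂ω₂ sin(θ₂−θ₃) / [r₄ sin(θ₄−θ₃)].
Numerator sine = +0.73963; denominator sine = +0.60182.
Result = 0.0569·3.979·(+0.73963) / (0.0905·(+0.60182)) = +3.0749 rad/s; magnitude 3.0749 rad/s.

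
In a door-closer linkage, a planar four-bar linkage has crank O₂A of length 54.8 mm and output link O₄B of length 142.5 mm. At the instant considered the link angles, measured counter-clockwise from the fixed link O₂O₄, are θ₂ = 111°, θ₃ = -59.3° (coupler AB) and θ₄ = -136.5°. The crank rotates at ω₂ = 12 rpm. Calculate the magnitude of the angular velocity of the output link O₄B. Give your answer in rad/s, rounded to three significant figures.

0.0835

ω₂ = 1.257 rad/s (from 12 rpm).
Differentiating the loop-closure r₂e^{iθ₂}+r₃e^{iθ₃}=r₁+r₄e^{iθ₄} gives r₂ω₂e^{iθ₂}+r₃ω₃e^{iθ₃}=r₄ω₄e^{iθ₄}.
Eliminating the other unknown: ω₄ = r₂ω₂ sin(θ₂−θ₃) / [r₄ sin(θ₄−θ₃)].
Numerator sine = +0.16849; denominator sine = -0.97515.
Result = 0.0548·1.257·(+0.16849) / (0.1425·(-0.97515)) = -0.083498 rad/s; magnitude 0.083498 rad/s.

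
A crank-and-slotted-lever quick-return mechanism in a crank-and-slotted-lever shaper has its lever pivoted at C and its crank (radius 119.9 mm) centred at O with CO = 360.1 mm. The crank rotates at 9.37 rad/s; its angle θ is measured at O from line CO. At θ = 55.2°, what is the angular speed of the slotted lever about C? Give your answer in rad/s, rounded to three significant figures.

ω = 9.37 rad/s
Crank pin A relative to C: A = (d + r cosθ, r sinθ); lever angle φ = atan2(r sinθ, d + r cosθ).
Differentiating tanφ: φ̇ = rω(d cosθ + r)/(d² + r² + 2dr cosθ).
d² + r² + 2dr cosθ = |CA|² = 0.19333 m²;  d cosθ + r = +0.32541 m.
|ω_lever| = |0.1199·9.37·+0.32541| / 0.19333 = 1.891 rad/s.

1.89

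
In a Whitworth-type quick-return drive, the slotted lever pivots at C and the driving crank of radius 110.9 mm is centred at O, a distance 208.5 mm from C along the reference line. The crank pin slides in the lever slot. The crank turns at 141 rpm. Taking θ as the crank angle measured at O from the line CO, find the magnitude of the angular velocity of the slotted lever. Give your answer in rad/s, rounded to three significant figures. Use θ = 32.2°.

ω = 14.77 rad/s (from 141 rpm).
Crank pin A relative to C: A = (d + r cosθ, r sinθ); lever angle φ = atan2(r sinθ, d + r cosθ).
Differentiating tanφ: φ̇ = rω(d cosθ + r)/(d² + r² + 2dr cosθ).
d² + r² + 2dr cosθ = |CA|² = 0.0949035 m²;  d cosθ + r = +0.28733 m.
|ω_lever| = |0.1109·14.77·+0.28733| / 0.0949035 = 4.9577 rad/s.

4.96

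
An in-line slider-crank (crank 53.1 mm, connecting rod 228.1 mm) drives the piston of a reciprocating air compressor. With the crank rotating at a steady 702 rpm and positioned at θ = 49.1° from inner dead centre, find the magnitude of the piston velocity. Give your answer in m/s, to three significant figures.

3.41

ω = 2π·702/60 = 73.51 rad/s
For an in-line slider-crank, x = r cosθ + √(L² − r² sin²θ), so v = −rω sinθ·[1 + r cosθ/√(L² − r² sin²θ)].
With r = 0.0531 m, L = 0.2281 m, θ = 49.1°: √(L² − r² sin²θ) = 0.22454 m.
v = −0.0531·73.51·0.75585·[1 + 0.0531·0.65474/0.22454] = -3.4074 m/s.
|v| = 3.4074 m/s.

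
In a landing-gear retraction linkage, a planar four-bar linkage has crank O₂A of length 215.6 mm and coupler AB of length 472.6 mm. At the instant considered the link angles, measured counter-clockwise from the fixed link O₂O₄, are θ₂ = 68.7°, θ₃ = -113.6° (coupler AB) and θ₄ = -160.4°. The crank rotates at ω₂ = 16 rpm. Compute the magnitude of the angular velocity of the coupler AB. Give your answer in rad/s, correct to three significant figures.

0.793

ω₂ = 1.676 rad/s (from 16 rpm).
Differentiating the loop-closure r₂e^{iθ₂}+r₃e^{iθ₃}=r₁+r₄e^{iθ₄} gives r₂ω₂e^{iθ₂}+r₃ω₃e^{iθ₃}=r₄ω₄e^{iθ₄}.
Eliminating the other unknown: ω₃ = r₂ω₂ sin(θ₄−θ₂) / [r₃ sin(θ₃−θ₄)].
Numerator sine = +0.75585; denominator sine = +0.72897.
Result = 0.2156·1.676·(+0.75585) / (0.4726·(+0.72897)) = +0.79256 rad/s; magnitude 0.79256 rad/s.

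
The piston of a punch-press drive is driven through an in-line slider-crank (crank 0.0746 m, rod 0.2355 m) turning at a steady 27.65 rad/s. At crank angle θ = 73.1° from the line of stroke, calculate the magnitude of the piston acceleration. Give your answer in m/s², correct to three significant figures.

ω = 27.65 rad/s
x(θ) = r cosθ + √(L² − r² sin²θ); with ω constant, a = ω²·d²x/dθ².
d²x/dθ² = −r cosθ − r²(cos2θ)/√u − r⁴ sin²2θ/(4u^{3/2}),  u = L² − r² sin²θ = 0.0503654 m².
Substituting r = 0.0746 m, L = 0.2355 m, θ = 73.1°: d²x/dθ² = -0.0012919 m.
a = ω²·d²x/dθ² = (27.65)²·(-0.0012919) = -0.98766 m/s²;  |a| = 0.98766 m/s².

0.988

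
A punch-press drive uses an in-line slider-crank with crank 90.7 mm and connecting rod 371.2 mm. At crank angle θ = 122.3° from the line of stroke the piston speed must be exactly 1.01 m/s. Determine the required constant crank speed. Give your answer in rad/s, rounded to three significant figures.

For an in-line slider-crank, |v_piston| = rω|sinθ|·[1 + r cosθ/√(L² − r² sin²θ)].
With r = 0.0907 m, L = 0.3712 m, θ = 122.3°: the bracketed kinematic factor |dx/dθ| = 0.066435 m.
ω = v/|dx/dθ| = 1.01/0.066435 = 15.203 rad/s.

15.2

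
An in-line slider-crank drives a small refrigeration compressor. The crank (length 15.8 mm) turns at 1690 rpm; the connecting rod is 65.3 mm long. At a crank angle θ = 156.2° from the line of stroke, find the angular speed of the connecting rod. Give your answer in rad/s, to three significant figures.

ω = 177 rad/s (converted from 1690 rpm).
The rod makes angle φ with the slider axis where L sinφ = r sinθ; differentiating, L cosφ·φ̇ = r ω cosθ.
L cosφ = √(L² − r² sin²θ) = 0.064988 m.
|ω_rod| = r ω |cosθ| / √(L² − r² sin²θ) = 0.0158·177·0.91496/0.064988 = 39.368 rad/s.

39.4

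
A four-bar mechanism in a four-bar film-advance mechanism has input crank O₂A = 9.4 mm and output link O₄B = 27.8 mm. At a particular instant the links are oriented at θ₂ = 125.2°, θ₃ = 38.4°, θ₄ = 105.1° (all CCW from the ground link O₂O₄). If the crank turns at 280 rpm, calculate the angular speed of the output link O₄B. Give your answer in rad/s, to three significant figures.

10.8

ω₂ = 29.32 rad/s (from 280 rpm).
Differentiating the loop-closure r₂e^{iθ₂}+r₃e^{iθ₃}=r₁+r₄e^{iθ₄} gives r₂ω₂e^{iθ₂}+r₃ω₃e^{iθ₃}=r₄ω₄e^{iθ₄}.
Eliminating the other unknown: ω₄ = r₂ω₂ sin(θ₂−θ₃) / [r₄ sin(θ₄−θ₃)].
Numerator sine = +0.99844; denominator sine = +0.91845.
Result = 0.0094·29.32·(+0.99844) / (0.0278·(+0.91845)) = +10.778 rad/s; magnitude 10.778 rad/s.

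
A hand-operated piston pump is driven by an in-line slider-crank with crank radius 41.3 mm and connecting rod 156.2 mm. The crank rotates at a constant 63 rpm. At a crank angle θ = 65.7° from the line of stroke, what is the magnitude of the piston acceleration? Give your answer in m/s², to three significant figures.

ω = 2π·63/60 = 6.597 rad/s
x(θ) = r cosθ + √(L² − r² sin²θ); with ω constant, a = ω²·d²x/dθ².
d²x/dθ² = −r cosθ − r²(cos2θ)/√u − r⁴ sin²2θ/(4u^{3/2}),  u = L² − r² sin²θ = 0.0229816 m².
Substituting r = 0.0413 m, L = 0.1562 m, θ = 65.7°: d²x/dθ² = -0.0096723 m.
a = ω²·d²x/dθ² = (6.597)²·(-0.0096723) = -0.42099 m/s²;  |a| = 0.42099 m/s².

0.421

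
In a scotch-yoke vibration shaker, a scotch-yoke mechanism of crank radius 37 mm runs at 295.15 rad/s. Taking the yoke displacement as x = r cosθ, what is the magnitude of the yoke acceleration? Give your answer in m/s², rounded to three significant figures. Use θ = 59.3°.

1650

ω = 295.1 rad/s
x = r cosθ ⇒ ẍ = −rω² cosθ (ω constant).
|a| = rω²|cosθ| = 0.037·(295.1)²·|cos 59.3°| = 1645.6 m/s².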